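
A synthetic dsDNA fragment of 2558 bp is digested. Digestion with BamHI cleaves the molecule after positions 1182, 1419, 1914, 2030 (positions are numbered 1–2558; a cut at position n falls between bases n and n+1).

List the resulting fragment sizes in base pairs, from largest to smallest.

Linear molecule, 4 cuts → 5 fragments:
  1182 − 0 = 1182 bp
  1419 − 1182 = 237 bp
  1914 − 1419 = 495 bp
  2030 − 1914 = 116 bp
  2558 − 2030 = 528 bp
Sorted largest to smallest: 1182, 528, 495, 237, 116 bp.

1182, 528, 495, 237, 116 bp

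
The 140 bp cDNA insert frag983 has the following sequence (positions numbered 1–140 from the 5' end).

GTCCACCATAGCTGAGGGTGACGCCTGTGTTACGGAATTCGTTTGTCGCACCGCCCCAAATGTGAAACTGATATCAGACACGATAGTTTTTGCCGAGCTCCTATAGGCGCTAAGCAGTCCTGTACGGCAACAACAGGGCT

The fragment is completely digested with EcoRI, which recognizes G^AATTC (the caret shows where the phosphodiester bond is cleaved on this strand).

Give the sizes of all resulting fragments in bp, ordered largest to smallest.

105, 35 bp

The EcoRI site (GAATTC) starts at position 35.
EcoRI cuts after the first base of each site, so after position 35.
Linear molecule, 1 cut → 2 fragments:
  1–35 → 35 bp
  36–140 → 105 bp
Sorted largest to smallest: 105, 35 bp.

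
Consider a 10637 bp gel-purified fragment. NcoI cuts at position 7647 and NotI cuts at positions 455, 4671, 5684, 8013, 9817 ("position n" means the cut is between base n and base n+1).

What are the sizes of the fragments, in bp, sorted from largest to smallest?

4216, 1963, 1804, 1013, 820, 455, 366 bp

Combined cut positions (sorted): 455, 4671, 5684, 7647, 8013, 9817.
Linear molecule, 6 cuts → 7 fragments:
  455 − 0 = 455 bp
  4671 − 455 = 4216 bp
  5684 − 4671 = 1013 bp
  7647 − 5684 = 1963 bp
  8013 − 7647 = 366 bp
  9817 − 8013 = 1804 bp
  10637 − 9817 = 820 bp
Sorted largest to smallest: 4216, 1963, 1804, 1013, 820, 455, 366 bp.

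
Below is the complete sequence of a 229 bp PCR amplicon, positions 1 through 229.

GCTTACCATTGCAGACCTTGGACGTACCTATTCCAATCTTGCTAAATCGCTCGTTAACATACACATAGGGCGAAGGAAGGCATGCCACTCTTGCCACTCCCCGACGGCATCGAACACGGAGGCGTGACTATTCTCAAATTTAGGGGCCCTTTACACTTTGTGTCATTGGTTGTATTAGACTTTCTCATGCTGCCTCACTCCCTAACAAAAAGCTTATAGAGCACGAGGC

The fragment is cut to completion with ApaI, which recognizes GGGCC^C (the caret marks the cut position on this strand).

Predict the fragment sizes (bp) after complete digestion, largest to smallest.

148, 81 bp

The ApaI site (GGGCCC) starts at position 144.
ApaI cuts after base 5 of each site (before the last base), so after position 148.
Linear molecule, 1 cut → 2 fragments:
  1–148 → 148 bp
  149–229 → 81 bp
Sorted largest to smallest: 148, 81 bp.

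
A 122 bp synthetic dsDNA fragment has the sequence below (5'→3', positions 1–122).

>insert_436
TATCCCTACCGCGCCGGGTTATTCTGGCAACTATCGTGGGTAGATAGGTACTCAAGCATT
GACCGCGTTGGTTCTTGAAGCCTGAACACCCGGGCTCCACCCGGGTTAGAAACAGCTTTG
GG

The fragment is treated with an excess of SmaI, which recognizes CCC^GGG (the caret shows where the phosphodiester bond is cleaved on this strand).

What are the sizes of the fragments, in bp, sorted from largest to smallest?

91, 20, 11 bp

SmaI sites (CCCGGG) start at positions 89, 100.
SmaI cuts after base 3 of each site, so after positions 91, 102.
Linear molecule, 2 cuts → 3 fragments:
  1–91 → 91 bp
  92–102 → 11 bp
  103–122 → 20 bp
Sorted largest to smallest: 91, 20, 11 bp.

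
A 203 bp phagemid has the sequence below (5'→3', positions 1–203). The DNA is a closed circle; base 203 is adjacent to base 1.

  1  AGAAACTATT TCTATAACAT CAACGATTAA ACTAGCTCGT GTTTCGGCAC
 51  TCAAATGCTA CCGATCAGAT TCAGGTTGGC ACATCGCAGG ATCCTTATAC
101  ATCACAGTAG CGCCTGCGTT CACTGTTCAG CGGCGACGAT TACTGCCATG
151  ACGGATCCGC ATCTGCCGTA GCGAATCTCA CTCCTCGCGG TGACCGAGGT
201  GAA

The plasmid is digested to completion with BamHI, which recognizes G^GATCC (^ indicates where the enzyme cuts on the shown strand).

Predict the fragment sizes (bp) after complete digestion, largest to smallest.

139, 64 bp

BamHI sites (GGATCC) start at positions 89, 153.
BamHI cuts after the first base of each site, so after positions 89, 153.
Circular molecule, 2 cuts → 2 fragments:
  90–153 → 64 bp
  154–203 then 1–89 → 50 + 89 = 139 bp
Sorted largest to smallest: 139, 64 bp.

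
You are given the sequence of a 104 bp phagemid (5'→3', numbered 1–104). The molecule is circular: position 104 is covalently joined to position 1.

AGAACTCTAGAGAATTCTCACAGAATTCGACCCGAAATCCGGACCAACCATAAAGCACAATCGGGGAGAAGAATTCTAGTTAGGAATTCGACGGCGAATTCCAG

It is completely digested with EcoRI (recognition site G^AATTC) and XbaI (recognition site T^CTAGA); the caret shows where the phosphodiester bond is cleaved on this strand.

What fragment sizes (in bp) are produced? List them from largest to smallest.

48, 14, 13, 12, 11, 6 bp

EcoRI sites (GAATTC) start at positions 12, 23, 71, 84, 96.
EcoRI cuts after the first base of each site, so after positions 12, 23, 71, 84, 96.
The XbaI site (TCTAGA) starts at position 6.
XbaI cuts after the first base of each site, so after position 6.
Combined cut positions: 6, 12, 23, 71, 84, 96.
Circular molecule, 6 cuts → 6 fragments:
  7–12 → 6 bp
  13–23 → 11 bp
  24–71 → 48 bp
  72–84 → 13 bp
  85–96 → 12 bp
  97–104 then 1–6 → 8 + 6 = 14 bp
Sorted largest to smallest: 48, 14, 13, 12, 11, 6 bp.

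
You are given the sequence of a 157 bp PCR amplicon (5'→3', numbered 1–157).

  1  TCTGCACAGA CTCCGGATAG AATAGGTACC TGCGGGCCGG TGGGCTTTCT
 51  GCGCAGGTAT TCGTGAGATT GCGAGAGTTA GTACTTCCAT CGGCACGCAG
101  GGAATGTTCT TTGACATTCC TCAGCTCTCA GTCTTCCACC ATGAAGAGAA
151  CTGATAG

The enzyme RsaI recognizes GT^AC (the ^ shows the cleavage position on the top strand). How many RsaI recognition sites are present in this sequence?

2

GTAC occurs starting at positions 26, 81.
RsaI cuts at 2 sites.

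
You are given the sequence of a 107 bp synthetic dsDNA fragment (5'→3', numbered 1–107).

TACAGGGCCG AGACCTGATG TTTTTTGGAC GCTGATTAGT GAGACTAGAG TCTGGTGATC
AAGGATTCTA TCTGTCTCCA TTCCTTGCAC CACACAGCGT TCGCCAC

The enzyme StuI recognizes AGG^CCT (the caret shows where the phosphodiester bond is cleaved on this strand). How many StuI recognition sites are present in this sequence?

0

No occurrence of AGGCCT is present in the sequence.
StuI does not cut: 0 sites.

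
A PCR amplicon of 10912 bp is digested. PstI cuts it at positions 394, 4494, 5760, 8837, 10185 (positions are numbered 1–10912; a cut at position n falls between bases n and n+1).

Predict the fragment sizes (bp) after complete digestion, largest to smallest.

Linear molecule, 5 cuts → 6 fragments:
  394 − 0 = 394 bp
  4494 − 394 = 4100 bp
  5760 − 4494 = 1266 bp
  8837 − 5760 = 3077 bp
  10185 − 8837 = 1348 bp
  10912 − 10185 = 727 bp
Sorted largest to smallest: 4100, 3077, 1348, 1266, 727, 394 bp.

4100, 3077, 1348, 1266, 727, 394 bp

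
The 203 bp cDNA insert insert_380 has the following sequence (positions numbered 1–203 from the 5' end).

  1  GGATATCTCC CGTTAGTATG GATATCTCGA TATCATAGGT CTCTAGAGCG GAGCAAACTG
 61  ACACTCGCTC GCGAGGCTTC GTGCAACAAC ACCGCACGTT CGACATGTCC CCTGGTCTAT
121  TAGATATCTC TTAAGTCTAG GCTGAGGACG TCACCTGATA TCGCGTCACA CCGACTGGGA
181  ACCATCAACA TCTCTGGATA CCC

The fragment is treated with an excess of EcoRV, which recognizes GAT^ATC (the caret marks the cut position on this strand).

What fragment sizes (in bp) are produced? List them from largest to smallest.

EcoRV sites (GATATC) start at positions 2, 21, 29, 123, 157.
EcoRV cuts after base 3 of each site, so after positions 4, 23, 31, 125, 159.
Linear molecule, 5 cuts → 6 fragments:
  1–4 → 4 bp
  5–23 → 19 bp
  24–31 → 8 bp
  32–125 → 94 bp
  126–159 → 34 bp
  160–203 → 44 bp
Sorted largest to smallest: 94, 44, 34, 19, 8, 4 bp.

94, 44, 34, 19, 8, 4 bp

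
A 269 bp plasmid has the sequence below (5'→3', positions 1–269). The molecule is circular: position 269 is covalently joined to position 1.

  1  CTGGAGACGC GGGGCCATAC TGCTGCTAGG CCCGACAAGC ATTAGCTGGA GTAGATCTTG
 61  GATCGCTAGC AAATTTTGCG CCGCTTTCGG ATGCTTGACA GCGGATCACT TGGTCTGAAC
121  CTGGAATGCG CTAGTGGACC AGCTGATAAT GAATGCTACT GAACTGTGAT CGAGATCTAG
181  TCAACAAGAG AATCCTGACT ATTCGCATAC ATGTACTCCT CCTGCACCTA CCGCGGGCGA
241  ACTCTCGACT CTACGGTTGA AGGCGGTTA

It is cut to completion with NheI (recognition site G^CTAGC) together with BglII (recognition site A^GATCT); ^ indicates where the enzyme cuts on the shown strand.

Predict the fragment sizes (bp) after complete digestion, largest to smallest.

149, 108, 12 bp

The NheI site (GCTAGC) starts at position 65.
NheI cuts after the first base of each site, so after position 65.
BglII sites (AGATCT) start at positions 53, 173.
BglII cuts after the first base of each site, so after positions 53, 173.
Combined cut positions: 53, 65, 173.
Circular molecule, 3 cuts → 3 fragments:
  54–65 → 12 bp
  66–173 → 108 bp
  174–269 then 1–53 → 96 + 53 = 149 bp
Sorted largest to smallest: 149, 108, 12 bp.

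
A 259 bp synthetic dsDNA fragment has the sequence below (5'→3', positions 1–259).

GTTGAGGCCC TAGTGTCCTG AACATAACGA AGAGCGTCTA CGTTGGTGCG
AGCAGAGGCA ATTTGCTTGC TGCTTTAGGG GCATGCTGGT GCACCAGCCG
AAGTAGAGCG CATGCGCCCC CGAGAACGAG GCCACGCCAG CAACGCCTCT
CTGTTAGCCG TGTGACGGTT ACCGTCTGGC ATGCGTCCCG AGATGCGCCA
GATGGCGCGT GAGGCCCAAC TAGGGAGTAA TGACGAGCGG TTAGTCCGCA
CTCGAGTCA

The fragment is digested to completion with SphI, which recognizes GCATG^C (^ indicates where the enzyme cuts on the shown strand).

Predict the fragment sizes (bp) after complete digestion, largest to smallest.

85, 76, 69, 29 bp

SphI sites (GCATGC) start at positions 81, 110, 179.
SphI cuts after base 5 of each site (before the last base), so after positions 85, 114, 183.
Linear molecule, 3 cuts → 4 fragments:
  1–85 → 85 bp
  86–114 → 29 bp
  115–183 → 69 bp
  184–259 → 76 bp
Sorted largest to smallest: 85, 76, 69, 29 bp.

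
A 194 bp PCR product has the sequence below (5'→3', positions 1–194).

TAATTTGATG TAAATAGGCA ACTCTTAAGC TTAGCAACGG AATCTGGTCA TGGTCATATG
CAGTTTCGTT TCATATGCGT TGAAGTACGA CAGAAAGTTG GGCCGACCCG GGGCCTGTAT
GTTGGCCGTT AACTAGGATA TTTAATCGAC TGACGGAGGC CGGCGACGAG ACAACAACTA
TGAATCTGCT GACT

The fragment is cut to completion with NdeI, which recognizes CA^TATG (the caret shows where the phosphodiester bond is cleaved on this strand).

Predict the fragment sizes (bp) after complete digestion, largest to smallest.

121, 56, 17 bp

NdeI sites (CATATG) start at positions 55, 72.
NdeI cuts after base 2 of each site, so after positions 56, 73.
Linear molecule, 2 cuts → 3 fragments:
  1–56 → 56 bp
  57–73 → 17 bp
  74–194 → 121 bp
Sorted largest to smallest: 121, 56, 17 bp.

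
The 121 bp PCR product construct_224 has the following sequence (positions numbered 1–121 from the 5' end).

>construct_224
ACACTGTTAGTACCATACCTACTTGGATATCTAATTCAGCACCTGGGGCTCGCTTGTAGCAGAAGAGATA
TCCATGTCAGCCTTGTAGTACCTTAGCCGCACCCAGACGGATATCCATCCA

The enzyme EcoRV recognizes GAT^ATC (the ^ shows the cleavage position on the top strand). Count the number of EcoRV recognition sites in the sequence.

GATATC occurs starting at positions 26, 67, 110.
EcoRV cuts at 3 sites.

3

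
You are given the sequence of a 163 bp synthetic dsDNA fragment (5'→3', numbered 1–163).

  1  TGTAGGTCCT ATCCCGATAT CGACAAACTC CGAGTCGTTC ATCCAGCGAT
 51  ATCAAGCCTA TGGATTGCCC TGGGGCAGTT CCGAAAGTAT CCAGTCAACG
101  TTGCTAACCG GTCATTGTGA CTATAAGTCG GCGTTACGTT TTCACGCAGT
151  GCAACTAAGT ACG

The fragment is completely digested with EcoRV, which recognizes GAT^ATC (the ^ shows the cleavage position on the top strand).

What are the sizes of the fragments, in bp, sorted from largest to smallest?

EcoRV sites (GATATC) start at positions 16, 48.
EcoRV cuts after base 3 of each site, so after positions 18, 50.
Linear molecule, 2 cuts → 3 fragments:
  1–18 → 18 bp
  19–50 → 32 bp
  51–163 → 113 bp
Sorted largest to smallest: 113, 32, 18 bp.

113, 32, 18 bp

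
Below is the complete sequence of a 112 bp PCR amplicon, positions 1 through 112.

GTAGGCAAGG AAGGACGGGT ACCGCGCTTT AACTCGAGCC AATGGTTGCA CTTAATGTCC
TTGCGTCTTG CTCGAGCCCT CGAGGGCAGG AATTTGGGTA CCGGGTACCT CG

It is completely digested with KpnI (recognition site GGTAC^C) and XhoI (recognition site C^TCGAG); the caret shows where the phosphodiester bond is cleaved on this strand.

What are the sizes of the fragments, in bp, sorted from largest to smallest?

38, 22, 22, 11, 8, 7, 4 bp

KpnI sites (GGTACC) start at positions 18, 97, 104.
KpnI cuts after base 5 of each site (before the last base), so after positions 22, 101, 108.
XhoI sites (CTCGAG) start at positions 33, 71, 79.
XhoI cuts after the first base of each site, so after positions 33, 71, 79.
Combined cut positions: 22, 33, 71, 79, 101, 108.
Linear molecule, 6 cuts → 7 fragments:
  1–22 → 22 bp
  23–33 → 11 bp
  34–71 → 38 bp
  72–79 → 8 bp
  80–101 → 22 bp
  102–108 → 7 bp
  109–112 → 4 bp
Sorted largest to smallest: 38, 22, 22, 11, 8, 7, 4 bp.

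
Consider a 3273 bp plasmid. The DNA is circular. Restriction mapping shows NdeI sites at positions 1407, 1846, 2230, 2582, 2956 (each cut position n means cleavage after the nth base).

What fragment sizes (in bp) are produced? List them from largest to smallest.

Circular molecule, 5 cuts → 5 fragments:
  1846 − 1407 = 439 bp
  2230 − 1846 = 384 bp
  2582 − 2230 = 352 bp
  2956 − 2582 = 374 bp
  wrap: 3273 − 2956 + 1407 = 1724 bp
Sorted largest to smallest: 1724, 439, 384, 374, 352 bp.

1724, 439, 384, 374, 352 bp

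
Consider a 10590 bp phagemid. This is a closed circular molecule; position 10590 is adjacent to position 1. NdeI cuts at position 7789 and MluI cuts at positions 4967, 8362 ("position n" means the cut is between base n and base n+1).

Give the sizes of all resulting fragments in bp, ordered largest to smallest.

Combined cut positions (sorted): 4967, 7789, 8362.
Circular molecule, 3 cuts → 3 fragments:
  7789 − 4967 = 2822 bp
  8362 − 7789 = 573 bp
  wrap: 10590 − 8362 + 4967 = 7195 bp
Sorted largest to smallest: 7195, 2822, 573 bp.

7195, 2822, 573 bp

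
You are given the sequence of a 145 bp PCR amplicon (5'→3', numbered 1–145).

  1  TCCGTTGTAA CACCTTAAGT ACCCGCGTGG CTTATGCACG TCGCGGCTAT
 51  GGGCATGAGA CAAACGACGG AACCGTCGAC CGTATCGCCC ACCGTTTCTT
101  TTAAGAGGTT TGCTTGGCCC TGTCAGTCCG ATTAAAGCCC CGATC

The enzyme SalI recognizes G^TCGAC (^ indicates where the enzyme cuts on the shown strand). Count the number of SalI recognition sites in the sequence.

GTCGAC occurs starting at position 75.
SalI cuts at 1 site.

1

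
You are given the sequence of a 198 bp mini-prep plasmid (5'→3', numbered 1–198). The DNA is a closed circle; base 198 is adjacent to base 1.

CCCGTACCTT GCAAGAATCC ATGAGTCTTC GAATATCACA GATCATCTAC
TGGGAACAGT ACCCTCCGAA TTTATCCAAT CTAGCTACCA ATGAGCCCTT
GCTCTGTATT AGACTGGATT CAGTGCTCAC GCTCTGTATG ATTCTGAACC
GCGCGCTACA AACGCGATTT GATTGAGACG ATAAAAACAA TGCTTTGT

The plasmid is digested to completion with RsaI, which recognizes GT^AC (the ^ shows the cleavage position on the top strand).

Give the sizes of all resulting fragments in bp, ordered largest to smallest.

143, 55 bp

RsaI sites (GTAC) start at positions 4, 59.
RsaI cuts after base 2 of each site, so after positions 5, 60.
Circular molecule, 2 cuts → 2 fragments:
  6–60 → 55 bp
  61–198 then 1–5 → 138 + 5 = 143 bp
Sorted largest to smallest: 143, 55 bp.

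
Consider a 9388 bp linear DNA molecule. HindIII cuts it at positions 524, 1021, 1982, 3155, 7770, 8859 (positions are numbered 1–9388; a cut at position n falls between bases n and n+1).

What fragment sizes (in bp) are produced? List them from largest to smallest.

4615, 1173, 1089, 961, 529, 524, 497 bp

Linear molecule, 6 cuts → 7 fragments:
  524 − 0 = 524 bp
  1021 − 524 = 497 bp
  1982 − 1021 = 961 bp
  3155 − 1982 = 1173 bp
  7770 − 3155 = 4615 bp
  8859 − 7770 = 1089 bp
  9388 − 8859 = 529 bp
Sorted largest to smallest: 4615, 1173, 1089, 961, 529, 524, 497 bp.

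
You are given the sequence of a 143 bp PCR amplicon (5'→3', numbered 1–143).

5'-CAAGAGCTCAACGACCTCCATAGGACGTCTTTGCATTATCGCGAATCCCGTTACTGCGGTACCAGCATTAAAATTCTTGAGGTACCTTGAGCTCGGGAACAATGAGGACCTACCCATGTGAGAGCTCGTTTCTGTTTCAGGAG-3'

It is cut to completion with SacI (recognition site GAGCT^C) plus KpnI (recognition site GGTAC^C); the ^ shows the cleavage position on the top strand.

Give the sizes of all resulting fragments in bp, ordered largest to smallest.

SacI sites (GAGCTC) start at positions 4, 89, 122.
SacI cuts after base 5 of each site (before the last base), so after positions 8, 93, 126.
KpnI sites (GGTACC) start at positions 58, 81.
KpnI cuts after base 5 of each site (before the last base), so after positions 62, 85.
Combined cut positions: 8, 62, 85, 93, 126.
Linear molecule, 5 cuts → 6 fragments:
  1–8 → 8 bp
  9–62 → 54 bp
  63–85 → 23 bp
  86–93 → 8 bp
  94–126 → 33 bp
  127–143 → 17 bp
Sorted largest to smallest: 54, 33, 23, 17, 8, 8 bp.

54, 33, 23, 17, 8, 8 bp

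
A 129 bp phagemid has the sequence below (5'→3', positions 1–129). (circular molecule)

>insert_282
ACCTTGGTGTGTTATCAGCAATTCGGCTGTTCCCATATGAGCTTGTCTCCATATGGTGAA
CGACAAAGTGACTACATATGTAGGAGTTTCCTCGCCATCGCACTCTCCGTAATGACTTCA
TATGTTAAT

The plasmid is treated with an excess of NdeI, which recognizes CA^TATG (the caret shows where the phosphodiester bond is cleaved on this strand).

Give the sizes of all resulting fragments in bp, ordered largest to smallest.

NdeI sites (CATATG) start at positions 34, 50, 75, 119.
NdeI cuts after base 2 of each site, so after positions 35, 51, 76, 120.
Circular molecule, 4 cuts → 4 fragments:
  36–51 → 16 bp
  52–76 → 25 bp
  77–120 → 44 bp
  121–129 then 1–35 → 9 + 35 = 44 bp
Sorted largest to smallest: 44, 44, 25, 16 bp.

44, 44, 25, 16 bp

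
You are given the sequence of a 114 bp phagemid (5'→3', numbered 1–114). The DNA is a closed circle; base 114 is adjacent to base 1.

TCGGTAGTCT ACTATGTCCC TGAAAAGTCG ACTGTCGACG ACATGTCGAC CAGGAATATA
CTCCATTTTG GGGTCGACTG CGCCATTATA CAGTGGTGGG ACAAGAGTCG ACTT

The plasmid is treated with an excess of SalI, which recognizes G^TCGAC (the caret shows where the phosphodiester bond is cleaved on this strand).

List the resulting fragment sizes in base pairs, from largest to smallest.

34, 34, 28, 11, 7 bp

SalI sites (GTCGAC) start at positions 27, 34, 45, 73, 107.
SalI cuts after the first base of each site, so after positions 27, 34, 45, 73, 107.
Circular molecule, 5 cuts → 5 fragments:
  28–34 → 7 bp
  35–45 → 11 bp
  46–73 → 28 bp
  74–107 → 34 bp
  108–114 then 1–27 → 7 + 27 = 34 bp
Sorted largest to smallest: 34, 34, 28, 11, 7 bp.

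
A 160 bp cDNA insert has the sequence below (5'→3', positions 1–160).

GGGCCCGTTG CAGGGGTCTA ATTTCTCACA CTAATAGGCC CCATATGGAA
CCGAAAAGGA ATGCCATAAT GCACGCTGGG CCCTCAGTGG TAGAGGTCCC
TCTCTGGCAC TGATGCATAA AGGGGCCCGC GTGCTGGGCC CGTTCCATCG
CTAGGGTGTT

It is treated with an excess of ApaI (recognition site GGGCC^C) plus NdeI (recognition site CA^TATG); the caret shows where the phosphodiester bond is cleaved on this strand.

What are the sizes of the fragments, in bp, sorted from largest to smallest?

45, 39, 38, 20, 13, 5 bp

ApaI sites (GGGCCC) start at positions 1, 78, 123, 136.
ApaI cuts after base 5 of each site (before the last base), so after positions 5, 82, 127, 140.
The NdeI site (CATATG) starts at position 42.
NdeI cuts after base 2 of each site, so after position 43.
Combined cut positions: 5, 43, 82, 127, 140.
Linear molecule, 5 cuts → 6 fragments:
  1–5 → 5 bp
  6–43 → 38 bp
  44–82 → 39 bp
  83–127 → 45 bp
  128–140 → 13 bp
  141–160 → 20 bp
Sorted largest to smallest: 45, 39, 38, 20, 13, 5 bp.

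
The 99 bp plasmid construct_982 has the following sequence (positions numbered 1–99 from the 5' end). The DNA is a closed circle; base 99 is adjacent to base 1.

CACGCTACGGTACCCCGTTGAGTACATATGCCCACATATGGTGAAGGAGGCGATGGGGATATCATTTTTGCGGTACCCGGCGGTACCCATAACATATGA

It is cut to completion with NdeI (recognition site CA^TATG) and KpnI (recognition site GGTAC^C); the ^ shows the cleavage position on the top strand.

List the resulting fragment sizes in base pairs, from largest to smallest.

40, 18, 13, 10, 10, 8 bp

NdeI sites (CATATG) start at positions 25, 35, 93.
NdeI cuts after base 2 of each site, so after positions 26, 36, 94.
KpnI sites (GGTACC) start at positions 9, 72, 82.
KpnI cuts after base 5 of each site (before the last base), so after positions 13, 76, 86.
Combined cut positions: 13, 26, 36, 76, 86, 94.
Circular molecule, 6 cuts → 6 fragments:
  14–26 → 13 bp
  27–36 → 10 bp
  37–76 → 40 bp
  77–86 → 10 bp
  87–94 → 8 bp
  95–99 then 1–13 → 5 + 13 = 18 bp
Sorted largest to smallest: 40, 18, 13, 10, 10, 8 bp.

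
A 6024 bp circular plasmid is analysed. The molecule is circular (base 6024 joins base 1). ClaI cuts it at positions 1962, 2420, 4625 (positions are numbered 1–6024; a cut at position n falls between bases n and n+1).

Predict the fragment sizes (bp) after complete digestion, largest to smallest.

Circular molecule, 3 cuts → 3 fragments:
  2420 − 1962 = 458 bp
  4625 − 2420 = 2205 bp
  wrap: 6024 − 4625 + 1962 = 3361 bp
Sorted largest to smallest: 3361, 2205, 458 bp.

3361, 2205, 458 bp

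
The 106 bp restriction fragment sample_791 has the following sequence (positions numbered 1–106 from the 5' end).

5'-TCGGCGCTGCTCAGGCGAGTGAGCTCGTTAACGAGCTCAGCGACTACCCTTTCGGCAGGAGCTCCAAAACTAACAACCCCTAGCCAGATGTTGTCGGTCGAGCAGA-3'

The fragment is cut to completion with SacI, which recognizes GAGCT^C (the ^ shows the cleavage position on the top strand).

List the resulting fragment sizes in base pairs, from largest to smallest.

SacI sites (GAGCTC) start at positions 21, 33, 59.
SacI cuts after base 5 of each site (before the last base), so after positions 25, 37, 63.
Linear molecule, 3 cuts → 4 fragments:
  1–25 → 25 bp
  26–37 → 12 bp
  38–63 → 26 bp
  64–106 → 43 bp
Sorted largest to smallest: 43, 26, 25, 12 bp.

43, 26, 25, 12 bp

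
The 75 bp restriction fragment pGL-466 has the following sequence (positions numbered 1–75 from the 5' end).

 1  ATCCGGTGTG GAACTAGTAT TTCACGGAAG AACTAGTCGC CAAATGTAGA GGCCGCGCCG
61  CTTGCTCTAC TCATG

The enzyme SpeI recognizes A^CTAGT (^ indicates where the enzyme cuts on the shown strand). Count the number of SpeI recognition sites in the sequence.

ACTAGT occurs starting at positions 13, 32.
SpeI cuts at 2 sites.

2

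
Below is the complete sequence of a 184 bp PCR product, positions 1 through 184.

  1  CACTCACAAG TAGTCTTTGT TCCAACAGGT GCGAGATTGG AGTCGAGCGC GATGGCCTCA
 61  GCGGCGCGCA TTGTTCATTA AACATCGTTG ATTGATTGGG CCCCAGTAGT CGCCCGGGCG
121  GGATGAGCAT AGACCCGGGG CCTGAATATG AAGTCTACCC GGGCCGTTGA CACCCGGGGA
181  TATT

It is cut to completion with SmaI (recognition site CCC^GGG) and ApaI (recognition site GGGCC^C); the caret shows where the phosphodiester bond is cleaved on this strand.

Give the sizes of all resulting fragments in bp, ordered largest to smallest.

SmaI sites (CCCGGG) start at positions 113, 134, 158, 173.
SmaI cuts after base 3 of each site, so after positions 115, 136, 160, 175.
The ApaI site (GGGCCC) starts at position 98.
ApaI cuts after base 5 of each site (before the last base), so after position 102.
Combined cut positions: 102, 115, 136, 160, 175.
Linear molecule, 5 cuts → 6 fragments:
  1–102 → 102 bp
  103–115 → 13 bp
  116–136 → 21 bp
  137–160 → 24 bp
  161–175 → 15 bp
  176–184 → 9 bp
Sorted largest to smallest: 102, 24, 21, 15, 13, 9 bp.

102, 24, 21, 15, 13, 9 bp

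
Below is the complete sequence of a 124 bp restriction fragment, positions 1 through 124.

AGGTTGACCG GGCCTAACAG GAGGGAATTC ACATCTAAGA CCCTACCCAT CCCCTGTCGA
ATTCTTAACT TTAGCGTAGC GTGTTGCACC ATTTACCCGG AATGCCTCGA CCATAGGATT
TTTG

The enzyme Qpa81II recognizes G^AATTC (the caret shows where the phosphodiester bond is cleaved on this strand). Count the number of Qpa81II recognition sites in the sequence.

2

GAATTC occurs starting at positions 25, 59.
Qpa81II cuts at 2 sites.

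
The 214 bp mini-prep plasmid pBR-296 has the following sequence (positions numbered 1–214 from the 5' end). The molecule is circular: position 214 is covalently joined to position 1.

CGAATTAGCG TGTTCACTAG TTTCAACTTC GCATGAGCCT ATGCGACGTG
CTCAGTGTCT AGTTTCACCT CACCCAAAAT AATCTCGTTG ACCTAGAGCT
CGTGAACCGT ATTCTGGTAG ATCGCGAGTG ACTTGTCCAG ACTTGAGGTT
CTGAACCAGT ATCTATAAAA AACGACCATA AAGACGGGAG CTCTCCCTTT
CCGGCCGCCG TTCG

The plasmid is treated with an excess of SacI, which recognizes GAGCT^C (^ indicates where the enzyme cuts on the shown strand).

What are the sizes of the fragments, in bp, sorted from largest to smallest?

122, 92 bp

SacI sites (GAGCTC) start at positions 96, 188.
SacI cuts after base 5 of each site (before the last base), so after positions 100, 192.
Circular molecule, 2 cuts → 2 fragments:
  101–192 → 92 bp
  193–214 then 1–100 → 22 + 100 = 122 bp
Sorted largest to smallest: 122, 92 bp.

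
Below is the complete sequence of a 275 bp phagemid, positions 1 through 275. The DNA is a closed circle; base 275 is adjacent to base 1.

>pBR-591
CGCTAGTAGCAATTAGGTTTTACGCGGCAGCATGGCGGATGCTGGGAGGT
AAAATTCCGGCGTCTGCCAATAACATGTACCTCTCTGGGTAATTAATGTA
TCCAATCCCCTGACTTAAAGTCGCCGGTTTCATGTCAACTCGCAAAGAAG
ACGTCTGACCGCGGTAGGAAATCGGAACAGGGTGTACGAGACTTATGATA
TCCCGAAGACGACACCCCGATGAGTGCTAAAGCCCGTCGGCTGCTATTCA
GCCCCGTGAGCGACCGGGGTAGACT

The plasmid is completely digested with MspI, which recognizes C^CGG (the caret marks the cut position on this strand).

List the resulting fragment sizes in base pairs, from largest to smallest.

140, 68, 67 bp

MspI sites (CCGG) start at positions 57, 124, 264.
MspI cuts after the first base of each site, so after positions 57, 124, 264.
Circular molecule, 3 cuts → 3 fragments:
  58–124 → 67 bp
  125–264 → 140 bp
  265–275 then 1–57 → 11 + 57 = 68 bp
Sorted largest to smallest: 140, 68, 67 bp.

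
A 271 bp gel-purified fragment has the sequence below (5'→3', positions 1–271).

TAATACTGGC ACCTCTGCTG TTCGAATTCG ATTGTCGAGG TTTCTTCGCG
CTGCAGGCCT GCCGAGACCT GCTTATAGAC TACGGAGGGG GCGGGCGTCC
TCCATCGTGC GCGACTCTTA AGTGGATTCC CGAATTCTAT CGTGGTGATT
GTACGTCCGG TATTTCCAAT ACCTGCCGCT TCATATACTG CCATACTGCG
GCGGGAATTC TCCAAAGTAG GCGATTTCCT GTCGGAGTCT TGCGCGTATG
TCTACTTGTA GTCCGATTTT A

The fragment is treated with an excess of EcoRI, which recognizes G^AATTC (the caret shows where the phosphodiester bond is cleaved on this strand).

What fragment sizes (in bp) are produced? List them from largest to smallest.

108, 73, 66, 24 bp

EcoRI sites (GAATTC) start at positions 24, 132, 205.
EcoRI cuts after the first base of each site, so after positions 24, 132, 205.
Linear molecule, 3 cuts → 4 fragments:
  1–24 → 24 bp
  25–132 → 108 bp
  133–205 → 73 bp
  206–271 → 66 bp
Sorted largest to smallest: 108, 73, 66, 24 bp.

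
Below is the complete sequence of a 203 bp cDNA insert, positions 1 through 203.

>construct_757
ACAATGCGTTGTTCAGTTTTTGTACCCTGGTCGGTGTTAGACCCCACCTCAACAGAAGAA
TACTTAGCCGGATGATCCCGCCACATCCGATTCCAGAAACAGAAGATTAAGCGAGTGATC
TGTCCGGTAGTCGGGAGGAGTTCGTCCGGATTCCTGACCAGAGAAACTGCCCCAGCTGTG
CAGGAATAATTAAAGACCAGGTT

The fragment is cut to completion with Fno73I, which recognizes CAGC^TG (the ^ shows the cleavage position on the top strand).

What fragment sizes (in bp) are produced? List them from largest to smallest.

The Fno73I site (CAGCTG) starts at position 173.
Fno73I cuts after base 4 of each site, so after position 176.
Linear molecule, 1 cut → 2 fragments:
  1–176 → 176 bp
  177–203 → 27 bp
Sorted largest to smallest: 176, 27 bp.

176, 27 bp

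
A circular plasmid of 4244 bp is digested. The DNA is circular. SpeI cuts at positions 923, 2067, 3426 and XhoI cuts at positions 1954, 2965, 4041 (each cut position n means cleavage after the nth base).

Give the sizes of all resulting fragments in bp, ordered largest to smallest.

1126, 1031, 898, 615, 461, 113 bp

Combined cut positions (sorted): 923, 1954, 2067, 2965, 3426, 4041.
Circular molecule, 6 cuts → 6 fragments:
  1954 − 923 = 1031 bp
  2067 − 1954 = 113 bp
  2965 − 2067 = 898 bp
  3426 − 2965 = 461 bp
  4041 − 3426 = 615 bp
  wrap: 4244 − 4041 + 923 = 1126 bp
Sorted largest to smallest: 1126, 1031, 898, 615, 461, 113 bp.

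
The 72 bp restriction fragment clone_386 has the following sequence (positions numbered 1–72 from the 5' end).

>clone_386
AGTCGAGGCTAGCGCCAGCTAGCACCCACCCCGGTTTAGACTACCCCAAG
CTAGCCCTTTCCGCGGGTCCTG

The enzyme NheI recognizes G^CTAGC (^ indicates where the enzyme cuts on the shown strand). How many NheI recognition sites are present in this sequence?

3

GCTAGC occurs starting at positions 8, 18, 50.
NheI cuts at 3 sites.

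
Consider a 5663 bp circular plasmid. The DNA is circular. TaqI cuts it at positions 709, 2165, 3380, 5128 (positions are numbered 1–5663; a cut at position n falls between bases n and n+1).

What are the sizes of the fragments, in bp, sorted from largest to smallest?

Circular molecule, 4 cuts → 4 fragments:
  2165 − 709 = 1456 bp
  3380 − 2165 = 1215 bp
  5128 − 3380 = 1748 bp
  wrap: 5663 − 5128 + 709 = 1244 bp
Sorted largest to smallest: 1748, 1456, 1244, 1215 bp.

1748, 1456, 1244, 1215 bp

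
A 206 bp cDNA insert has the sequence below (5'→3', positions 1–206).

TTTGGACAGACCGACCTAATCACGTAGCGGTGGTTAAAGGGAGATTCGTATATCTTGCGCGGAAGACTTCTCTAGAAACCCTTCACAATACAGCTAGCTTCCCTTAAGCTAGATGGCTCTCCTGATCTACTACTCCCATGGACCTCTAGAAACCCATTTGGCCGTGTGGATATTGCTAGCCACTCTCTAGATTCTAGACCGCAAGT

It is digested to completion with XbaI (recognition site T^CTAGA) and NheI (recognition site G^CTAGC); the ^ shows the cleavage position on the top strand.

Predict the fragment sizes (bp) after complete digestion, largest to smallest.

XbaI sites (TCTAGA) start at positions 71, 145, 186, 193.
XbaI cuts after the first base of each site, so after positions 71, 145, 186, 193.
NheI sites (GCTAGC) start at positions 93, 175.
NheI cuts after the first base of each site, so after positions 93, 175.
Combined cut positions: 71, 93, 145, 175, 186, 193.
Linear molecule, 6 cuts → 7 fragments:
  1–71 → 71 bp
  72–93 → 22 bp
  94–145 → 52 bp
  146–175 → 30 bp
  176–186 → 11 bp
  187–193 → 7 bp
  194–206 → 13 bp
Sorted largest to smallest: 71, 52, 30, 22, 13, 11, 7 bp.

71, 52, 30, 22, 13, 11, 7 bp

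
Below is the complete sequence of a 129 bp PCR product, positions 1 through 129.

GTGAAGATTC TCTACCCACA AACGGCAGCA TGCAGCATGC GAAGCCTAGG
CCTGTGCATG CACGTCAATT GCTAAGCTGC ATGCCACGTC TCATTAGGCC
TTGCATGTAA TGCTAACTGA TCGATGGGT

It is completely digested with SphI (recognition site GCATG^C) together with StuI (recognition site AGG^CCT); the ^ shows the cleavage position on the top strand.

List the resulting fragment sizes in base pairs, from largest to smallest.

32, 31, 23, 15, 11, 10, 7 bp

SphI sites (GCATGC) start at positions 28, 35, 56, 79.
SphI cuts after base 5 of each site (before the last base), so after positions 32, 39, 60, 83.
StuI sites (AGGCCT) start at positions 48, 96.
StuI cuts after base 3 of each site, so after positions 50, 98.
Combined cut positions: 32, 39, 50, 60, 83, 98.
Linear molecule, 6 cuts → 7 fragments:
  1–32 → 32 bp
  33–39 → 7 bp
  40–50 → 11 bp
  51–60 → 10 bp
  61–83 → 23 bp
  84–98 → 15 bp
  99–129 → 31 bp
Sorted largest to smallest: 32, 31, 23, 15, 11, 10, 7 bp.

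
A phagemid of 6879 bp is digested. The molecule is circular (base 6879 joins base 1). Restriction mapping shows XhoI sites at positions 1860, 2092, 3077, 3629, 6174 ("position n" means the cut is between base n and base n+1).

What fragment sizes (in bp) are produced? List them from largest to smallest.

Circular molecule, 5 cuts → 5 fragments:
  2092 − 1860 = 232 bp
  3077 − 2092 = 985 bp
  3629 − 3077 = 552 bp
  6174 − 3629 = 2545 bp
  wrap: 6879 − 6174 + 1860 = 2565 bp
Sorted largest to smallest: 2565, 2545, 985, 552, 232 bp.

2565, 2545, 985, 552, 232 bp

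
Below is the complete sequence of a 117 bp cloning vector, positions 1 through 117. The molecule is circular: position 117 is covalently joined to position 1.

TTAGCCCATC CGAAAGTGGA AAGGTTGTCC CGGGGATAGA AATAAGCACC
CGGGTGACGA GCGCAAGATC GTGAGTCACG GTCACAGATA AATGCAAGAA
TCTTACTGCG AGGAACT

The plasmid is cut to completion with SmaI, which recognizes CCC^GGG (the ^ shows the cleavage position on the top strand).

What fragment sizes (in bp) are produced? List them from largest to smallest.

SmaI sites (CCCGGG) start at positions 29, 49.
SmaI cuts after base 3 of each site, so after positions 31, 51.
Circular molecule, 2 cuts → 2 fragments:
  32–51 → 20 bp
  52–117 then 1–31 → 66 + 31 = 97 bp
Sorted largest to smallest: 97, 20 bp.

97, 20 bp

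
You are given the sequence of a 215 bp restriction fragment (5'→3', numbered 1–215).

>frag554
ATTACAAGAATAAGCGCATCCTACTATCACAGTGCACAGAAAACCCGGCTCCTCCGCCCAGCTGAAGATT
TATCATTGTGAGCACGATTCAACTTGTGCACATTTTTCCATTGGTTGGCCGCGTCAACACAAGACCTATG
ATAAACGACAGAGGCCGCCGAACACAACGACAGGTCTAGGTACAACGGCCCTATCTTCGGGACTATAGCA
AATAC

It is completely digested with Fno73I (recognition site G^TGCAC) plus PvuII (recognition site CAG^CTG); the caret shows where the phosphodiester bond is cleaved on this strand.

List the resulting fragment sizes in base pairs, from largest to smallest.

Fno73I sites (GTGCAC) start at positions 32, 96.
Fno73I cuts after the first base of each site, so after positions 32, 96.
The PvuII site (CAGCTG) starts at position 59.
PvuII cuts after base 3 of each site, so after position 61.
Combined cut positions: 32, 61, 96.
Linear molecule, 3 cuts → 4 fragments:
  1–32 → 32 bp
  33–61 → 29 bp
  62–96 → 35 bp
  97–215 → 119 bp
Sorted largest to smallest: 119, 35, 32, 29 bp.

119, 35, 32, 29 bp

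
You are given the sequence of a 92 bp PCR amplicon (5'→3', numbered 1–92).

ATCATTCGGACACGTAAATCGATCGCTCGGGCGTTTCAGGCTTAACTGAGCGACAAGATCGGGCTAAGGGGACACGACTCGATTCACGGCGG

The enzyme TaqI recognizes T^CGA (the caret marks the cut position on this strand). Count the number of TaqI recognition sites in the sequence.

TCGA occurs starting at positions 19, 79.
TaqI cuts at 2 sites.

2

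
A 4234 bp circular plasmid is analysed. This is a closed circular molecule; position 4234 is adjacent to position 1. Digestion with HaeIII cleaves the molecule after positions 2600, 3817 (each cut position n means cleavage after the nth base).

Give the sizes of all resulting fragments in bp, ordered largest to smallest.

Circular molecule, 2 cuts → 2 fragments:
  3817 − 2600 = 1217 bp
  wrap: 4234 − 3817 + 2600 = 3017 bp
Sorted largest to smallest: 3017, 1217 bp.

3017, 1217 bp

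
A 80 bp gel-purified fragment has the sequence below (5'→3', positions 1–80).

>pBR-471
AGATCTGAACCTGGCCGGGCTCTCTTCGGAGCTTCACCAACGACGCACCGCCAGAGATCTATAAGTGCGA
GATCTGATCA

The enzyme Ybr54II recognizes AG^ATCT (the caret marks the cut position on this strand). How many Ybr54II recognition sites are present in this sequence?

AGATCT occurs starting at positions 1, 55, 70.
Ybr54II cuts at 3 sites.

3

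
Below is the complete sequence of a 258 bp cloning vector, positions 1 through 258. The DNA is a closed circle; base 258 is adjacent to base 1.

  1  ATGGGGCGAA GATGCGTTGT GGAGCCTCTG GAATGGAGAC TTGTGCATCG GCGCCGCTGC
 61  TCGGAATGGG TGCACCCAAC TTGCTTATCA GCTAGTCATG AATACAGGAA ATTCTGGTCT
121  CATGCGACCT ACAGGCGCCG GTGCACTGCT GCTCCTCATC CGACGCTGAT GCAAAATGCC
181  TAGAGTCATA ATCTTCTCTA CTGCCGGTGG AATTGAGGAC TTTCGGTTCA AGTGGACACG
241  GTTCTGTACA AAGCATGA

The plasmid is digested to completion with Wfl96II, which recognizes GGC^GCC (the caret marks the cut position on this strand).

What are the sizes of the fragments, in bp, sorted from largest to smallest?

Wfl96II sites (GGCGCC) start at positions 50, 134.
Wfl96II cuts after base 3 of each site, so after positions 52, 136.
Circular molecule, 2 cuts → 2 fragments:
  53–136 → 84 bp
  137–258 then 1–52 → 122 + 52 = 174 bp
Sorted largest to smallest: 174, 84 bp.

174, 84 bp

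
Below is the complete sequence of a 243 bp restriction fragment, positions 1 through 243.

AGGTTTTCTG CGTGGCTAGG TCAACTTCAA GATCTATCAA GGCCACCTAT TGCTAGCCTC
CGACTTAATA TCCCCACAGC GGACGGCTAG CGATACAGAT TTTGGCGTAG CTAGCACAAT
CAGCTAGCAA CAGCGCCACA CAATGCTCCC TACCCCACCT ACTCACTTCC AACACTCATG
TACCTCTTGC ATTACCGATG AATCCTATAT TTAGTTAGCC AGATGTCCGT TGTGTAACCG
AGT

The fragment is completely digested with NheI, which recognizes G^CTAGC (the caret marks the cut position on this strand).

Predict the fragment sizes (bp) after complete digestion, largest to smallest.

NheI sites (GCTAGC) start at positions 52, 86, 110, 123.
NheI cuts after the first base of each site, so after positions 52, 86, 110, 123.
Linear molecule, 4 cuts → 5 fragments:
  1–52 → 52 bp
  53–86 → 34 bp
  87–110 → 24 bp
  111–123 → 13 bp
  124–243 → 120 bp
Sorted largest to smallest: 120, 52, 34, 24, 13 bp.

120, 52, 34, 24, 13 bp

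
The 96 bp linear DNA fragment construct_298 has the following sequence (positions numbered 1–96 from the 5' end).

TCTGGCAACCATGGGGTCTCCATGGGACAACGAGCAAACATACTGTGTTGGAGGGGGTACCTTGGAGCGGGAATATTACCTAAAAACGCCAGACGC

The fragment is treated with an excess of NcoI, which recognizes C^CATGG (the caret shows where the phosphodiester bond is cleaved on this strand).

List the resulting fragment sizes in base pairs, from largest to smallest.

76, 11, 9 bp

NcoI sites (CCATGG) start at positions 9, 20.
NcoI cuts after the first base of each site, so after positions 9, 20.
Linear molecule, 2 cuts → 3 fragments:
  1–9 → 9 bp
  10–20 → 11 bp
  21–96 → 76 bp
Sorted largest to smallest: 76, 11, 9 bp.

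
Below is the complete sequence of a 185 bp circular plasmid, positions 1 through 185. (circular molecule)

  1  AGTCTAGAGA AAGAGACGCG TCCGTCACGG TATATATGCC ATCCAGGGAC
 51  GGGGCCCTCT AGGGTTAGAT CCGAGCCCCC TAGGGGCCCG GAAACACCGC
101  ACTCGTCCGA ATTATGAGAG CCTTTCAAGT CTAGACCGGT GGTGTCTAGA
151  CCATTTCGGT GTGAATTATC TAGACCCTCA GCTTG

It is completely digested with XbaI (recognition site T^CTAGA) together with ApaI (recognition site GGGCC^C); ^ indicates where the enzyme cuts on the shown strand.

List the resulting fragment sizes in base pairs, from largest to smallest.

XbaI sites (TCTAGA) start at positions 3, 130, 145, 169.
XbaI cuts after the first base of each site, so after positions 3, 130, 145, 169.
ApaI sites (GGGCCC) start at positions 52, 84.
ApaI cuts after base 5 of each site (before the last base), so after positions 56, 88.
Combined cut positions: 3, 56, 88, 130, 145, 169.
Circular molecule, 6 cuts → 6 fragments:
  4–56 → 53 bp
  57–88 → 32 bp
  89–130 → 42 bp
  131–145 → 15 bp
  146–169 → 24 bp
  170–185 then 1–3 → 16 + 3 = 19 bp
Sorted largest to smallest: 53, 42, 32, 24, 19, 15 bp.

53, 42, 32, 24, 19, 15 bp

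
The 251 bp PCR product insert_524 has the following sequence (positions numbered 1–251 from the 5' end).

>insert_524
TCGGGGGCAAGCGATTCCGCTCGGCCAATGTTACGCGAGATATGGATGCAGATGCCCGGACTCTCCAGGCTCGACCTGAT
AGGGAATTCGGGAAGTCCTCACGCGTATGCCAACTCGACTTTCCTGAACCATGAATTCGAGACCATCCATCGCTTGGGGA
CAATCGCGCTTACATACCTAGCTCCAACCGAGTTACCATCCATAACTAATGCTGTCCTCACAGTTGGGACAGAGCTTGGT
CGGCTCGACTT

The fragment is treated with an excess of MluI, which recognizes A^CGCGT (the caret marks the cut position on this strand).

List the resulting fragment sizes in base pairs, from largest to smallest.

The MluI site (ACGCGT) starts at position 101.
MluI cuts after the first base of each site, so after position 101.
Linear molecule, 1 cut → 2 fragments:
  1–101 → 101 bp
  102–251 → 150 bp
Sorted largest to smallest: 150, 101 bp.

150, 101 bp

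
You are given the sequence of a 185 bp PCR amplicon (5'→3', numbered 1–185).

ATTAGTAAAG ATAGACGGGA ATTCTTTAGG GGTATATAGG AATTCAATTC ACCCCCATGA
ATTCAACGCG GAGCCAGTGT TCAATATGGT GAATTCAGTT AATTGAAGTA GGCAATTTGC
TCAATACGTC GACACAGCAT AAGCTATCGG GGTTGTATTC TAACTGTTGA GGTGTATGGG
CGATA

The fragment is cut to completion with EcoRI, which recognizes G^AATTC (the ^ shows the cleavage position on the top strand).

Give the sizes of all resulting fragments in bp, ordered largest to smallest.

EcoRI sites (GAATTC) start at positions 19, 40, 59, 91.
EcoRI cuts after the first base of each site, so after positions 19, 40, 59, 91.
Linear molecule, 4 cuts → 5 fragments:
  1–19 → 19 bp
  20–40 → 21 bp
  41–59 → 19 bp
  60–91 → 32 bp
  92–185 → 94 bp
Sorted largest to smallest: 94, 32, 21, 19, 19 bp.

94, 32, 21, 19, 19 bp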